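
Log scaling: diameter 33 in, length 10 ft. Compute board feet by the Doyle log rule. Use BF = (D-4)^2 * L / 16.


Doyle: BF = (D - 4)^2 * L / 16
Adjusted diameter = 33 - 4 = 29 in
(D-4)^2 = 29^2 = 841
BF = 841 * 10 / 16 = 526 BF

526


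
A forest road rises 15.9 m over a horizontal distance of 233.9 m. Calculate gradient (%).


Formula: Gradient = rise / run * 100
Gradient = 15.9 / 233.9 * 100 = 6.8%

6.8


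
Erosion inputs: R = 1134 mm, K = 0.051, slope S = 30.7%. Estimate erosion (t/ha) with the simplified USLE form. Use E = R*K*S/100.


Formula: E = R * K * S / 100  (simplified USLE)
R * K = 1134 * 0.051 = 57.834
E = 57.834 * 30.7 / 100 = 17.76 t/ha

17.76


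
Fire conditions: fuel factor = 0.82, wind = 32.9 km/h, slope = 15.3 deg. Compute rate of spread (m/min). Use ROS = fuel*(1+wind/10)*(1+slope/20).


Formula: ROS = fuel * (1 + wind/10) * (1 + slope/20)
Wind factor = 1 + 32.9/10 = 4.29
Slope factor = 1 + 15.3/20 = 1.765
ROS = 0.82 * 4.29 * 1.765 = 6.21 m/min

6.21


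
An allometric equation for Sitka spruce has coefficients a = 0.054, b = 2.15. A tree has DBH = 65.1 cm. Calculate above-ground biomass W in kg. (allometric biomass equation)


Formula: W = a * DBH^b  (allometric power law)
DBH^b = 65.1^2.15 = 7928.6478
W = 0.054 * 7928.6478 = 428.1 kg

428.1


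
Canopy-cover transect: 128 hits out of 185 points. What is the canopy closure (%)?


Formula: Canopy closure = covered points / total points * 100
Closure = 128 / 185 * 100
Closure = 0.6919 * 100 = 69.2%

69.2


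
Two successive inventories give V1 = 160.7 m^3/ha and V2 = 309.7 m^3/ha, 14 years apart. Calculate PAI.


Formula: PAI = (V_T2 - V_T1) / (T2 - T1)
Volume increment = 309.7 - 160.7 = 149.0 m^3/ha
PAI = 149.0 / 14 = 10.64 m^3/ha/year

10.64


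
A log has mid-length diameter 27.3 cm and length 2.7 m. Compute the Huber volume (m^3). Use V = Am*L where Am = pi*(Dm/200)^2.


Huber: V = Am * L,  Am = pi*(Dm/200)^2
Am = pi*(27.3/200)^2 = 0.058535 m^2
V = 0.058535*2.7 = 0.158 m^3

0.158


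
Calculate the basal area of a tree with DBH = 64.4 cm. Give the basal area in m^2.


Formula: BA = pi * (DBH/2)^2 / 10000  (cm^2 to m^2)
Radius = DBH/2 = 64.4/2 = 32.2 cm
BA = pi * 32.2^2 / 10000
   = 3257.3289 cm^2 / 10000
   = 0.3257 m^2

0.3257


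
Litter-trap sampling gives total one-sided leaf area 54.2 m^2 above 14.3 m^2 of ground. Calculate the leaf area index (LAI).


Formula: LAI = total leaf area / ground area  (dimensionless)
LAI = 54.2 m^2 / 14.3 m^2
LAI = 3.79

3.79


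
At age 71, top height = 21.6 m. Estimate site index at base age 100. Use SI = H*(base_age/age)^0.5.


Formula: SI = H_dom * (base_age / age)^0.5
Age ratio = 100 / 71 = 1.40845
sqrt(age_ratio) = 1.18678
SI = 21.6 * 1.18678 = 25.6 m

25.6


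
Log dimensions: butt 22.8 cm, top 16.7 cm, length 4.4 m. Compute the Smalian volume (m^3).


Smalian: V = (A1 + A2)/2 * L,  A = pi*(D/200)^2
A1 = pi*(22.8/200)^2 = 0.040828 m^2
A2 = pi*(16.7/200)^2 = 0.021904 m^2
V = (0.040828+0.021904)/2*4.4 = 0.138 m^3

0.138


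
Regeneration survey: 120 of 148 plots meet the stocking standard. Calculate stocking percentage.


Formula: Stocking % = stocked plots / total plots * 100
Stocking = 120 / 148 * 100
Stocking = 0.8108 * 100 = 81.1%

81.1


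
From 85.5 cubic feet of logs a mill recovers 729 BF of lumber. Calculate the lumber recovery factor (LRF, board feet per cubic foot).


Formula: LRF = Lumber Output (BF) / Log Input (ft^3)
LRF = 729 BF / 85.5 ft^3
LRF = 8.53 BF/ft^3

8.53


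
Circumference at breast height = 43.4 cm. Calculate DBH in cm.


Formula: DBH = C / pi
DBH = 43.4 / pi
pi = 3.14159...
DBH = 13.8 cm

13.8


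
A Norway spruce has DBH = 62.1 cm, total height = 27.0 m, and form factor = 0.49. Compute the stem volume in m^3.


Formula: V = pi * (DBH/200)^2 * H * ff
Radius = DBH/200 = 62.1/200 = 0.3105 m
Radius^2 = 0.3105^2 = 0.09641025 m^2
V = pi * 0.09641025 * 27.0 * 0.49
V = 4.007 m^3

4.007


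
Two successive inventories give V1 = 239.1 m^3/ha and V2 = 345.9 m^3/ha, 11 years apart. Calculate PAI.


Formula: PAI = (V_T2 - V_T1) / (T2 - T1)
Volume increment = 345.9 - 239.1 = 106.8 m^3/ha
PAI = 106.8 / 11 = 9.71 m^3/ha/year

9.71


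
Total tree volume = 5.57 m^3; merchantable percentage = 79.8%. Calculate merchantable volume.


Formula: MV = V_total * (merchantable_pct / 100)
Merchantable fraction = 79.8% / 100 = 0.798
MV = 5.57 m^3 * 0.798 = 4.445 m^3

4.445


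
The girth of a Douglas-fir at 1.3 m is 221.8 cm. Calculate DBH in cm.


Formula: DBH = C / pi
DBH = 221.8 / pi
pi = 3.14159...
DBH = 70.6 cm

70.6


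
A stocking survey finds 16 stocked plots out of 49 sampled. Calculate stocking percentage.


Formula: Stocking % = stocked plots / total plots * 100
Stocking = 16 / 49 * 100
Stocking = 0.3265 * 100 = 32.7%

32.7


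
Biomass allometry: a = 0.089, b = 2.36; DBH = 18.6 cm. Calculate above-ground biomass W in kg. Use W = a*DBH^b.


Formula: W = a * DBH^b  (allometric power law)
DBH^b = 18.6^2.36 = 990.9473
W = 0.089 * 990.9473 = 88.2 kg

88.2


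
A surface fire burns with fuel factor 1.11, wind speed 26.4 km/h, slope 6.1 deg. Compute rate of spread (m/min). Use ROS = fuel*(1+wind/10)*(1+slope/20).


Formula: ROS = fuel * (1 + wind/10) * (1 + slope/20)
Wind factor = 1 + 26.4/10 = 3.64
Slope factor = 1 + 6.1/20 = 1.305
ROS = 1.11 * 3.64 * 1.305 = 5.27 m/min

5.27


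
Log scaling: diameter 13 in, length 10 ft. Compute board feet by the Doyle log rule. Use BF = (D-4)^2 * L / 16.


Doyle: BF = (D - 4)^2 * L / 16
Adjusted diameter = 13 - 4 = 9 in
(D-4)^2 = 9^2 = 81
BF = 81 * 10 / 16 = 51 BF

51


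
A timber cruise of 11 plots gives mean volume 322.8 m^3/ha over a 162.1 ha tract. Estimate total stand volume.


Formula: Total Volume = Mean Volume per ha * Total Area
Total Volume = 322.8 m^3/ha * 162.1 ha
Total Volume = 52326 m^3

52326


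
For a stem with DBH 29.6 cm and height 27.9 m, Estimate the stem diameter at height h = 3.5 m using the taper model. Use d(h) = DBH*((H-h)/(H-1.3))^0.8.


Taper: d(h) = DBH * ((H - h) / (H - 1.3))^0.8
Numerator = H - h = 27.9 - 3.5 = 24.4 m
Denominator = H - 1.3 = 27.9 - 1.3 = 26.6 m
Ratio = 24.4 / 26.6 = 0.91729
d = 29.6 * 0.91729^0.8 = 27.6 cm

27.6


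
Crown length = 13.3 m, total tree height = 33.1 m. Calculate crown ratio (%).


Formula: Crown Ratio = (Crown Length / Total Height) * 100
CR = (13.3 m / 33.1 m) * 100
CR = 0.4018 * 100 = 40.2%

40.2


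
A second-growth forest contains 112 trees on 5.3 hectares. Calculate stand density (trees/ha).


Formula: Stand Density = N_trees / Area_ha
Density = 112 trees / 5.3 ha
Density = 21 trees/ha

21


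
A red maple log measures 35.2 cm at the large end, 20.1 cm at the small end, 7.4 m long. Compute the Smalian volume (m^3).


Smalian: V = (A1 + A2)/2 * L,  A = pi*(D/200)^2
A1 = pi*(35.2/200)^2 = 0.097314 m^2
A2 = pi*(20.1/200)^2 = 0.031731 m^2
V = (0.097314+0.031731)/2*7.4 = 0.4775 m^3

0.4775


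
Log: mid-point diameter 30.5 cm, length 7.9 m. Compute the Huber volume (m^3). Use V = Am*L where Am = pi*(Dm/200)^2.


Huber: V = Am * L,  Am = pi*(Dm/200)^2
Am = pi*(30.5/200)^2 = 0.073062 m^2
V = 0.073062*7.9 = 0.5772 m^3

0.5772


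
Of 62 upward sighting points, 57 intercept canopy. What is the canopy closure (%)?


Formula: Canopy closure = covered points / total points * 100
Closure = 57 / 62 * 100
Closure = 0.9194 * 100 = 91.9%

91.9


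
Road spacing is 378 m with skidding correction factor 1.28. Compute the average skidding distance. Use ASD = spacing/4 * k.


Formula: ASD = (spacing / 4) * correction
Uncorrected distance = spacing / 4 = 378 / 4 = 94.5 m
ASD = 94.5 * 1.28 = 121 m

121


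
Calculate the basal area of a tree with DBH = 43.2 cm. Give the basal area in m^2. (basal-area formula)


Formula: BA = pi * (DBH/2)^2 / 10000  (cm^2 to m^2)
Radius = DBH/2 = 43.2/2 = 21.6 cm
BA = pi * 21.6^2 / 10000
   = 1465.7415 cm^2 / 10000
   = 0.1466 m^2

0.1466


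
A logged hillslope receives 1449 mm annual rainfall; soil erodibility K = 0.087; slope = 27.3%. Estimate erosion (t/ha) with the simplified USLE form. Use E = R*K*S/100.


Formula: E = R * K * S / 100  (simplified USLE)
R * K = 1449 * 0.087 = 126.063
E = 126.063 * 27.3 / 100 = 34.42 t/ha

34.42


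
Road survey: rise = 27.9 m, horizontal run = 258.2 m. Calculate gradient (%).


Formula: Gradient = rise / run * 100
Gradient = 27.9 / 258.2 * 100 = 10.8%

10.8


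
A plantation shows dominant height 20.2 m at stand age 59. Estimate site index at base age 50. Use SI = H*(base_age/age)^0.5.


Formula: SI = H_dom * (base_age / age)^0.5
Age ratio = 50 / 59 = 0.84746
sqrt(age_ratio) = 0.92057
SI = 20.2 * 0.92057 = 18.6 m

18.6


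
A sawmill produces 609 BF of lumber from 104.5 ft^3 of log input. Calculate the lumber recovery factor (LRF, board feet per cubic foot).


Formula: LRF = Lumber Output (BF) / Log Input (ft^3)
LRF = 609 BF / 104.5 ft^3
LRF = 5.83 BF/ft^3

5.83


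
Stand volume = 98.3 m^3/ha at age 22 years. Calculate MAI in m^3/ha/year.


Formula: MAI = Total Volume / Stand Age
MAI = 98.3 m^3/ha / 22 years
MAI = 4.47 m^3/ha/year

4.47


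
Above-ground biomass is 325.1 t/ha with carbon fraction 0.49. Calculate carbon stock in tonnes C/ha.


Formula: Carbon Stock = Biomass * Carbon Fraction
C = 325.1 t/ha * 0.49
C = 159.3 t C/ha

159.3


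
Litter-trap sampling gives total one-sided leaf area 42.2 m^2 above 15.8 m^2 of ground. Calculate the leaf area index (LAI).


Formula: LAI = total leaf area / ground area  (dimensionless)
LAI = 42.2 m^2 / 15.8 m^2
LAI = 2.67

2.67


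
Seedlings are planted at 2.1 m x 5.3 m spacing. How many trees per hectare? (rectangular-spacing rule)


Formula: TPH = 10000 m^2/ha / (spacing_x * spacing_y)
Area per tree = 2.1 m * 5.3 m = 11.13 m^2
TPH = 10000 / 11.13 = 898 trees/ha

898


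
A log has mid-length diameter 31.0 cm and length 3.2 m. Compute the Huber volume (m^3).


Huber: V = Am * L,  Am = pi*(Dm/200)^2
Am = pi*(31.0/200)^2 = 0.075477 m^2
V = 0.075477*3.2 = 0.2415 m^3

0.2415


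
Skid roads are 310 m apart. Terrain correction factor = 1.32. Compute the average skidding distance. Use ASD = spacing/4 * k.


Formula: ASD = (spacing / 4) * correction
Uncorrected distance = spacing / 4 = 310 / 4 = 77.5 m
ASD = 77.5 * 1.32 = 102 m

102


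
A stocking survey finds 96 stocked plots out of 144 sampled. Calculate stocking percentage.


Formula: Stocking % = stocked plots / total plots * 100
Stocking = 96 / 144 * 100
Stocking = 0.6667 * 100 = 66.7%

66.7


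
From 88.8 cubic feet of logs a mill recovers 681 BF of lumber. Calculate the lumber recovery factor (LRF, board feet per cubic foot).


Formula: LRF = Lumber Output (BF) / Log Input (ft^3)
LRF = 681 BF / 88.8 ft^3
LRF = 7.67 BF/ft^3

7.67


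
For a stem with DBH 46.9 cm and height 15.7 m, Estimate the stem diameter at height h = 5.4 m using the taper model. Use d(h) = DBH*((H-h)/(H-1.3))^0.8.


Taper: d(h) = DBH * ((H - h) / (H - 1.3))^0.8
Numerator = H - h = 15.7 - 5.4 = 10.3 m
Denominator = H - 1.3 = 15.7 - 1.3 = 14.4 m
Ratio = 10.3 / 14.4 = 0.71528
d = 46.9 * 0.71528^0.8 = 35.9 cm

35.9


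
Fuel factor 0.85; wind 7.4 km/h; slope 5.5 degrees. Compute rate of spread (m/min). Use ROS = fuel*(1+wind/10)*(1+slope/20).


Formula: ROS = fuel * (1 + wind/10) * (1 + slope/20)
Wind factor = 1 + 7.4/10 = 1.74
Slope factor = 1 + 5.5/20 = 1.275
ROS = 0.85 * 1.74 * 1.275 = 1.89 m/min

1.89


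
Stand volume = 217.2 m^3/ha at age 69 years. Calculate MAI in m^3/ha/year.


Formula: MAI = Total Volume / Stand Age
MAI = 217.2 m^3/ha / 69 years
MAI = 3.15 m^3/ha/year

3.15


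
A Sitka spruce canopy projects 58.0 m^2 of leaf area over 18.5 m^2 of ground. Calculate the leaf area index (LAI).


Formula: LAI = total leaf area / ground area  (dimensionless)
LAI = 58.0 m^2 / 18.5 m^2
LAI = 3.14

3.14


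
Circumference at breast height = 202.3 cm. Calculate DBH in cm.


Formula: DBH = C / pi
DBH = 202.3 / pi
pi = 3.14159...
DBH = 64.4 cm

64.4


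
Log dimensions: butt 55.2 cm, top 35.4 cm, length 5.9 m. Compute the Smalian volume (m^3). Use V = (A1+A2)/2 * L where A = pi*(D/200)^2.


Smalian: V = (A1 + A2)/2 * L,  A = pi*(D/200)^2
A1 = pi*(55.2/200)^2 = 0.239314 m^2
A2 = pi*(35.4/200)^2 = 0.098423 m^2
V = (0.239314+0.098423)/2*5.9 = 0.9963 m^3

0.9963


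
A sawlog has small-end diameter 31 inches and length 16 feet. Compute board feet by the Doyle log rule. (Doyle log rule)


Doyle: BF = (D - 4)^2 * L / 16
Adjusted diameter = 31 - 4 = 27 in
(D-4)^2 = 27^2 = 729
BF = 729 * 16 / 16 = 729 BF

729


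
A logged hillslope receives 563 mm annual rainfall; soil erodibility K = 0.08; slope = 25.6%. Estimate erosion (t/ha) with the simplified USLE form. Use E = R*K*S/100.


Formula: E = R * K * S / 100  (simplified USLE)
R * K = 563 * 0.08 = 45.04
E = 45.04 * 25.6 / 100 = 11.53 t/ha

11.53


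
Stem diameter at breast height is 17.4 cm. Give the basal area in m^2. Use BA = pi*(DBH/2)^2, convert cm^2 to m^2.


Formula: BA = pi * (DBH/2)^2 / 10000  (cm^2 to m^2)
Radius = DBH/2 = 17.4/2 = 8.7 cm
BA = pi * 8.7^2 / 10000
   = 237.7871 cm^2 / 10000
   = 0.0238 m^2

0.0238


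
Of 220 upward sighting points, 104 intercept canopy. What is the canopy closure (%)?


Formula: Canopy closure = covered points / total points * 100
Closure = 104 / 220 * 100
Closure = 0.4727 * 100 = 47.3%

47.3


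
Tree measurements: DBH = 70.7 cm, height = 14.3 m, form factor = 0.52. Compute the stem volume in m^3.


Formula: V = pi * (DBH/200)^2 * H * ff
Radius = DBH/200 = 70.7/200 = 0.3535 m
Radius^2 = 0.3535^2 = 0.12496225 m^2
V = pi * 0.12496225 * 14.3 * 0.52
V = 2.919 m^3

2.919


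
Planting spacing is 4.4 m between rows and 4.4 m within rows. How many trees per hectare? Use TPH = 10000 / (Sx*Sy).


Formula: TPH = 10000 m^2/ha / (spacing_x * spacing_y)
Area per tree = 4.4 m * 4.4 m = 19.36 m^2
TPH = 10000 / 19.36 = 517 trees/ha

517


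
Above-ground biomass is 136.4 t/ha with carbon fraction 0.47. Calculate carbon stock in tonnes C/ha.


Formula: Carbon Stock = Biomass * Carbon Fraction
C = 136.4 t/ha * 0.47
C = 64.1 t C/ha

64.1


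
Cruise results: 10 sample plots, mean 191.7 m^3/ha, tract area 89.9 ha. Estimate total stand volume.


Formula: Total Volume = Mean Volume per ha * Total Area
Total Volume = 191.7 m^3/ha * 89.9 ha
Total Volume = 17234 m^3

17234


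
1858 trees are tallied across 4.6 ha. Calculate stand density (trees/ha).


Formula: Stand Density = N_trees / Area_ha
Density = 1858 trees / 4.6 ha
Density = 404 trees/ha

404


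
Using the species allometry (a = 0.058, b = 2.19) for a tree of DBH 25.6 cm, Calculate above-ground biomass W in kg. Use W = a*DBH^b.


Formula: W = a * DBH^b  (allometric power law)
DBH^b = 25.6^2.19 = 1213.516
W = 0.058 * 1213.516 = 70.4 kg

70.4


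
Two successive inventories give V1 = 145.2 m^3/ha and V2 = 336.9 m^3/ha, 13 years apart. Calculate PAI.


Formula: PAI = (V_T2 - V_T1) / (T2 - T1)
Volume increment = 336.9 - 145.2 = 191.7 m^3/ha
PAI = 191.7 / 13 = 14.75 m^3/ha/year

14.75


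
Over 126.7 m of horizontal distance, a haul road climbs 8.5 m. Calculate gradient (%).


Formula: Gradient = rise / run * 100
Gradient = 8.5 / 126.7 * 100 = 6.7%

6.7


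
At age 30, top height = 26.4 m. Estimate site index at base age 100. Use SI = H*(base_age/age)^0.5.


Formula: SI = H_dom * (base_age / age)^0.5
Age ratio = 100 / 30 = 3.33333
sqrt(age_ratio) = 1.82574
SI = 26.4 * 1.82574 = 48.2 m

48.2


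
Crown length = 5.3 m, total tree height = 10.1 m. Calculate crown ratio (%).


Formula: Crown Ratio = (Crown Length / Total Height) * 100
CR = (5.3 m / 10.1 m) * 100
CR = 0.5248 * 100 = 52.5%

52.5


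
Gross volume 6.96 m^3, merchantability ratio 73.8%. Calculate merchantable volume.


Formula: MV = V_total * (merchantable_pct / 100)
Merchantable fraction = 73.8% / 100 = 0.738
MV = 6.96 m^3 * 0.738 = 5.136 m^3

5.136


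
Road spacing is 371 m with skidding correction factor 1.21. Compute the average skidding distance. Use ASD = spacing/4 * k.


Formula: ASD = (spacing / 4) * correction
Uncorrected distance = spacing / 4 = 371 / 4 = 92.75 m
ASD = 92.75 * 1.21 = 112 m

112


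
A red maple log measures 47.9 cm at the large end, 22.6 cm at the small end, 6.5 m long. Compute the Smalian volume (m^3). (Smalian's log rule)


Smalian: V = (A1 + A2)/2 * L,  A = pi*(D/200)^2
A1 = pi*(47.9/200)^2 = 0.180203 m^2
A2 = pi*(22.6/200)^2 = 0.040115 m^2
V = (0.180203+0.040115)/2*6.5 = 0.716 m^3

0.716


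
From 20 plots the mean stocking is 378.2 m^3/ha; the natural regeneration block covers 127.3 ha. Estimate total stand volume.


Formula: Total Volume = Mean Volume per ha * Total Area
Total Volume = 378.2 m^3/ha * 127.3 ha
Total Volume = 48145 m^3

48145


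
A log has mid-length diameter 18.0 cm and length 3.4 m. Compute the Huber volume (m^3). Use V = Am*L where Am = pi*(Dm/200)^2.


Huber: V = Am * L,  Am = pi*(Dm/200)^2
Am = pi*(18.0/200)^2 = 0.025447 m^2
V = 0.025447*3.4 = 0.0865 m^3

0.0865


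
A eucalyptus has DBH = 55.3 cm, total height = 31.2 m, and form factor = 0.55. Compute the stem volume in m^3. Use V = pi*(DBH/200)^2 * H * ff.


Formula: V = pi * (DBH/200)^2 * H * ff
Radius = DBH/200 = 55.3/200 = 0.2765 m
Radius^2 = 0.2765^2 = 0.07645225 m^2
V = pi * 0.07645225 * 31.2 * 0.55
V = 4.122 m^3

4.122


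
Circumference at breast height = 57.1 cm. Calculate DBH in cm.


Formula: DBH = C / pi
DBH = 57.1 / pi
pi = 3.14159...
DBH = 18.2 cm

18.2


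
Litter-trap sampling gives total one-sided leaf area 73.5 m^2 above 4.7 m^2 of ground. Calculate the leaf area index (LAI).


Formula: LAI = total leaf area / ground area  (dimensionless)
LAI = 73.5 m^2 / 4.7 m^2
LAI = 15.64

15.64


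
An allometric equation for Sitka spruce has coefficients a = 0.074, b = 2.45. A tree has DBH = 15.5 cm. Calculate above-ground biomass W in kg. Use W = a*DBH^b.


Formula: W = a * DBH^b  (allometric power law)
DBH^b = 15.5^2.45 = 824.7316
W = 0.074 * 824.7316 = 61.0 kg

61.0


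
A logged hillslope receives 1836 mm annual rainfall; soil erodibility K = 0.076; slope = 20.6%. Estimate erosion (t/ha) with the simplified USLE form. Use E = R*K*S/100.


Formula: E = R * K * S / 100  (simplified USLE)
R * K = 1836 * 0.076 = 139.536
E = 139.536 * 20.6 / 100 = 28.74 t/ha

28.74


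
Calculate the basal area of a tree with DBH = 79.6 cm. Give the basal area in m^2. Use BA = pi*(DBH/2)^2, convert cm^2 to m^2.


Formula: BA = pi * (DBH/2)^2 / 10000  (cm^2 to m^2)
Radius = DBH/2 = 79.6/2 = 39.8 cm
BA = pi * 39.8^2 / 10000
   = 4976.4084 cm^2 / 10000
   = 0.4976 m^2

0.4976


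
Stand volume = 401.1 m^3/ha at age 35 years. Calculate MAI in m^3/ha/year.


Formula: MAI = Total Volume / Stand Age
MAI = 401.1 m^3/ha / 35 years
MAI = 11.46 m^3/ha/year

11.46


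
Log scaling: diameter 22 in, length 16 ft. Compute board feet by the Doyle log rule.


Doyle: BF = (D - 4)^2 * L / 16
Adjusted diameter = 22 - 4 = 18 in
(D-4)^2 = 18^2 = 324
BF = 324 * 16 / 16 = 324 BF

324


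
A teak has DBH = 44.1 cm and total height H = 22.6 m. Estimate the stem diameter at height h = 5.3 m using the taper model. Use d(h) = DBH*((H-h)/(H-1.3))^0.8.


Taper: d(h) = DBH * ((H - h) / (H - 1.3))^0.8
Numerator = H - h = 22.6 - 5.3 = 17.3 m
Denominator = H - 1.3 = 22.6 - 1.3 = 21.3 m
Ratio = 17.3 / 21.3 = 0.81221
d = 44.1 * 0.81221^0.8 = 37.3 cm

37.3


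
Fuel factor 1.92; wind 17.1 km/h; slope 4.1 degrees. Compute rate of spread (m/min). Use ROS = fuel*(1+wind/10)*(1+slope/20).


Formula: ROS = fuel * (1 + wind/10) * (1 + slope/20)
Wind factor = 1 + 17.1/10 = 2.71
Slope factor = 1 + 4.1/20 = 1.205
ROS = 1.92 * 2.71 * 1.205 = 6.27 m/min

6.27


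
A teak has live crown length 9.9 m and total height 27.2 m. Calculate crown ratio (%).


Formula: Crown Ratio = (Crown Length / Total Height) * 100
CR = (9.9 m / 27.2 m) * 100
CR = 0.364 * 100 = 36.4%

36.4


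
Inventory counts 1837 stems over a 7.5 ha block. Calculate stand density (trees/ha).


Formula: Stand Density = N_trees / Area_ha
Density = 1837 trees / 7.5 ha
Density = 245 trees/ha

245


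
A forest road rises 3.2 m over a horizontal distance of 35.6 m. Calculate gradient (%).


Formula: Gradient = rise / run * 100
Gradient = 3.2 / 35.6 * 100 = 9.0%

9.0


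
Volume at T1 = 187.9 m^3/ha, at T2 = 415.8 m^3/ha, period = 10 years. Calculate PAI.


Formula: PAI = (V_T2 - V_T1) / (T2 - T1)
Volume increment = 415.8 - 187.9 = 227.9 m^3/ha
PAI = 227.9 / 10 = 22.79 m^3/ha/year

22.79


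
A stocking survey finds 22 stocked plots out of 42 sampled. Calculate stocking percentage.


Formula: Stocking % = stocked plots / total plots * 100
Stocking = 22 / 42 * 100
Stocking = 0.5238 * 100 = 52.4%

52.4


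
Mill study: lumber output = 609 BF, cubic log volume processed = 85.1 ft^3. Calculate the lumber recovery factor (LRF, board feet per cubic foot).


Formula: LRF = Lumber Output (BF) / Log Input (ft^3)
LRF = 609 BF / 85.1 ft^3
LRF = 7.16 BF/ft^3

7.16


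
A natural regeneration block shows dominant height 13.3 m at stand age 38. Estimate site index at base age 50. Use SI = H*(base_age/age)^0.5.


Formula: SI = H_dom * (base_age / age)^0.5
Age ratio = 50 / 38 = 1.31579
sqrt(age_ratio) = 1.14708
SI = 13.3 * 1.14708 = 15.3 m

15.3


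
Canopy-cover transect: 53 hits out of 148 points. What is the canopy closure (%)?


Formula: Canopy closure = covered points / total points * 100
Closure = 53 / 148 * 100
Closure = 0.3581 * 100 = 35.8%

35.8


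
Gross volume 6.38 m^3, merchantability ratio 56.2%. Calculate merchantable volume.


Formula: MV = V_total * (merchantable_pct / 100)
Merchantable fraction = 56.2% / 100 = 0.562
MV = 6.38 m^3 * 0.562 = 3.586 m^3

3.586


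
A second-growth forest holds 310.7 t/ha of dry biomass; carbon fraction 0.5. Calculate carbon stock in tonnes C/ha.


Formula: Carbon Stock = Biomass * Carbon Fraction
C = 310.7 t/ha * 0.5
C = 155.4 t C/ha

155.4


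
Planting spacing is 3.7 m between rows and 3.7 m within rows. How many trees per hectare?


Formula: TPH = 10000 m^2/ha / (spacing_x * spacing_y)
Area per tree = 3.7 m * 3.7 m = 13.69 m^2
TPH = 10000 / 13.69 = 730 trees/ha

730


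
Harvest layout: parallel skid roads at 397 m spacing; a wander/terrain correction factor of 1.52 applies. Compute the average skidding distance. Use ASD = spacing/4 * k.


Formula: ASD = (spacing / 4) * correction
Uncorrected distance = spacing / 4 = 397 / 4 = 99.25 m
ASD = 99.25 * 1.52 = 151 m

151


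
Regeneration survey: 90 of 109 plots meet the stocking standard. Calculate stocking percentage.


Formula: Stocking % = stocked plots / total plots * 100
Stocking = 90 / 109 * 100
Stocking = 0.8257 * 100 = 82.6%

82.6


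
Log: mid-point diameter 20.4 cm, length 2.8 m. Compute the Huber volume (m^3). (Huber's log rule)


Huber: V = Am * L,  Am = pi*(Dm/200)^2
Am = pi*(20.4/200)^2 = 0.032685 m^2
V = 0.032685*2.8 = 0.0915 m^3

0.0915


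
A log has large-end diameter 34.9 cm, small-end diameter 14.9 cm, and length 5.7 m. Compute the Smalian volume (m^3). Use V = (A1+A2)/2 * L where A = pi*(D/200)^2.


Smalian: V = (A1 + A2)/2 * L,  A = pi*(D/200)^2
A1 = pi*(34.9/200)^2 = 0.095662 m^2
A2 = pi*(14.9/200)^2 = 0.017437 m^2
V = (0.095662+0.017437)/2*5.7 = 0.3223 m^3

0.3223


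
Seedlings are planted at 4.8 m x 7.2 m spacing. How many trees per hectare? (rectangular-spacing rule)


Formula: TPH = 10000 m^2/ha / (spacing_x * spacing_y)
Area per tree = 4.8 m * 7.2 m = 34.56 m^2
TPH = 10000 / 34.56 = 289 trees/ha

289


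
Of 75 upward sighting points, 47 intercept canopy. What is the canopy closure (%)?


Formula: Canopy closure = covered points / total points * 100
Closure = 47 / 75 * 100
Closure = 0.6267 * 100 = 62.7%

62.7


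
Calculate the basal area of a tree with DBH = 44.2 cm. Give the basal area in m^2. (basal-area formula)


Formula: BA = pi * (DBH/2)^2 / 10000  (cm^2 to m^2)
Radius = DBH/2 = 44.2/2 = 22.1 cm
BA = pi * 22.1^2 / 10000
   = 1534.3853 cm^2 / 10000
   = 0.1534 m^2

0.1534


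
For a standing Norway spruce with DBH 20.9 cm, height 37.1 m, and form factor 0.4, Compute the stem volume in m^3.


Formula: V = pi * (DBH/200)^2 * H * ff
Radius = DBH/200 = 20.9/200 = 0.1045 m
Radius^2 = 0.1045^2 = 0.01092025 m^2
V = pi * 0.01092025 * 37.1 * 0.4
V = 0.509 m^3

0.509


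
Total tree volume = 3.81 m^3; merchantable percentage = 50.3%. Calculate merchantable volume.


Formula: MV = V_total * (merchantable_pct / 100)
Merchantable fraction = 50.3% / 100 = 0.503
MV = 3.81 m^3 * 0.503 = 1.916 m^3

1.916


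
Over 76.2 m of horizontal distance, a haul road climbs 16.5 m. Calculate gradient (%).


Formula: Gradient = rise / run * 100
Gradient = 16.5 / 76.2 * 100 = 21.7%

21.7


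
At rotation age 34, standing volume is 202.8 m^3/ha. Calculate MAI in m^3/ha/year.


Formula: MAI = Total Volume / Stand Age
MAI = 202.8 m^3/ha / 34 years
MAI = 5.96 m^3/ha/year

5.96


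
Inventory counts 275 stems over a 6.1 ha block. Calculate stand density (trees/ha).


Formula: Stand Density = N_trees / Area_ha
Density = 275 trees / 6.1 ha
Density = 45 trees/ha

45


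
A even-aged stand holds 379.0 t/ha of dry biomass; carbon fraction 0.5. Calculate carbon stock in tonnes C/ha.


Formula: Carbon Stock = Biomass * Carbon Fraction
C = 379.0 t/ha * 0.5
C = 189.5 t C/ha

189.5


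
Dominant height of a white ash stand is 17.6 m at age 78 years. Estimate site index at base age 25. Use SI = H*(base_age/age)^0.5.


Formula: SI = H_dom * (base_age / age)^0.5
Age ratio = 25 / 78 = 0.32051
sqrt(age_ratio) = 0.56614
SI = 17.6 * 0.56614 = 10.0 m

10.0


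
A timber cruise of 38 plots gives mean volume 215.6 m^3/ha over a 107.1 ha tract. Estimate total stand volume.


Formula: Total Volume = Mean Volume per ha * Total Area
Total Volume = 215.6 m^3/ha * 107.1 ha
Total Volume = 23091 m^3

23091


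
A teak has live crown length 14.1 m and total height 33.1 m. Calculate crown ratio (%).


Formula: Crown Ratio = (Crown Length / Total Height) * 100
CR = (14.1 m / 33.1 m) * 100
CR = 0.426 * 100 = 42.6%

42.6


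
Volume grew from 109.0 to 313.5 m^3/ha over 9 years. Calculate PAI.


Formula: PAI = (V_T2 - V_T1) / (T2 - T1)
Volume increment = 313.5 - 109.0 = 204.5 m^3/ha
PAI = 204.5 / 9 = 22.72 m^3/ha/year

22.72


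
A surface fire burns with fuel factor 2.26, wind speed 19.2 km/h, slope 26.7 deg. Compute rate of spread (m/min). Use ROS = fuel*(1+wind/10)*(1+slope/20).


Formula: ROS = fuel * (1 + wind/10) * (1 + slope/20)
Wind factor = 1 + 19.2/10 = 2.92
Slope factor = 1 + 26.7/20 = 2.335
ROS = 2.26 * 2.92 * 2.335 = 15.41 m/min

15.41


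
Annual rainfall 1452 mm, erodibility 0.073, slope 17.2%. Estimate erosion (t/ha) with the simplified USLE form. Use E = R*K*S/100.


Formula: E = R * K * S / 100  (simplified USLE)
R * K = 1452 * 0.073 = 105.996
E = 105.996 * 17.2 / 100 = 18.23 t/ha

18.23


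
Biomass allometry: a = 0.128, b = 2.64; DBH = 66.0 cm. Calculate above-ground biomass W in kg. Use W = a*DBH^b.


Formula: W = a * DBH^b  (allometric power law)
DBH^b = 66.0^2.64 = 63620.3406
W = 0.128 * 63620.3406 = 8143.4 kg

8143.4


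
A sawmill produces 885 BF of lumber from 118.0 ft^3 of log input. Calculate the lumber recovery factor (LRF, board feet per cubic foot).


Formula: LRF = Lumber Output (BF) / Log Input (ft^3)
LRF = 885 BF / 118.0 ft^3
LRF = 7.5 BF/ft^3

7.5


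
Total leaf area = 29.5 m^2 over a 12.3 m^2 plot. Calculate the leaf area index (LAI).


Formula: LAI = total leaf area / ground area  (dimensionless)
LAI = 29.5 m^2 / 12.3 m^2
LAI = 2.4

2.4


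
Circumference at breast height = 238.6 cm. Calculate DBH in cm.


Formula: DBH = C / pi
DBH = 238.6 / pi
pi = 3.14159...
DBH = 75.9 cm

75.9


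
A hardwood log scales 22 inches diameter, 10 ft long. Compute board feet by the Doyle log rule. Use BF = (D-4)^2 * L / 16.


Doyle: BF = (D - 4)^2 * L / 16
Adjusted diameter = 22 - 4 = 18 in
(D-4)^2 = 18^2 = 324
BF = 324 * 10 / 16 = 203 BF

203


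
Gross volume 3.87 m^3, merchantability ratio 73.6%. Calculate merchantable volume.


Formula: MV = V_total * (merchantable_pct / 100)
Merchantable fraction = 73.6% / 100 = 0.736
MV = 3.87 m^3 * 0.736 = 2.848 m^3

2.848


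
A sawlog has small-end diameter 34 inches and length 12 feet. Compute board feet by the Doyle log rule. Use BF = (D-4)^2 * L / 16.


Doyle: BF = (D - 4)^2 * L / 16
Adjusted diameter = 34 - 4 = 30 in
(D-4)^2 = 30^2 = 900
BF = 900 * 12 / 16 = 675 BF

675


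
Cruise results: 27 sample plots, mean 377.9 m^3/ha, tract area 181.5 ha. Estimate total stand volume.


Formula: Total Volume = Mean Volume per ha * Total Area
Total Volume = 377.9 m^3/ha * 181.5 ha
Total Volume = 68589 m^3

68589


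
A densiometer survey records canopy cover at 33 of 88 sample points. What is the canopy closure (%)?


Formula: Canopy closure = covered points / total points * 100
Closure = 33 / 88 * 100
Closure = 0.375 * 100 = 37.5%

37.5


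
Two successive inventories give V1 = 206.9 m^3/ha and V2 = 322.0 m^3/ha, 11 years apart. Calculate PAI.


Formula: PAI = (V_T2 - V_T1) / (T2 - T1)
Volume increment = 322.0 - 206.9 = 115.1 m^3/ha
PAI = 115.1 / 11 = 10.46 m^3/ha/year

10.46


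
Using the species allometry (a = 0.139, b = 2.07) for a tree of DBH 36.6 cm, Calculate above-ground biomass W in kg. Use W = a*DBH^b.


Formula: W = a * DBH^b  (allometric power law)
DBH^b = 36.6^2.07 = 1723.4784
W = 0.139 * 1723.4784 = 239.6 kg

239.6


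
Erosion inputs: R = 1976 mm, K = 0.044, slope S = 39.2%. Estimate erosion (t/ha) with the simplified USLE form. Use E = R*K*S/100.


Formula: E = R * K * S / 100  (simplified USLE)
R * K = 1976 * 0.044 = 86.944
E = 86.944 * 39.2 / 100 = 34.08 t/ha

34.08


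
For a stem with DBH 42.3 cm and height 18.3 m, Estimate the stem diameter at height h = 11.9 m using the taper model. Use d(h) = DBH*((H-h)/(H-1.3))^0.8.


Taper: d(h) = DBH * ((H - h) / (H - 1.3))^0.8
Numerator = H - h = 18.3 - 11.9 = 6.4 m
Denominator = H - 1.3 = 18.3 - 1.3 = 17.0 m
Ratio = 6.4 / 17.0 = 0.37647
d = 42.3 * 0.37647^0.8 = 19.4 cm

19.4


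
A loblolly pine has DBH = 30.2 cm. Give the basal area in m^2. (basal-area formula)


Formula: BA = pi * (DBH/2)^2 / 10000  (cm^2 to m^2)
Radius = DBH/2 = 30.2/2 = 15.1 cm
BA = pi * 15.1^2 / 10000
   = 716.3145 cm^2 / 10000
   = 0.0716 m^2

0.0716


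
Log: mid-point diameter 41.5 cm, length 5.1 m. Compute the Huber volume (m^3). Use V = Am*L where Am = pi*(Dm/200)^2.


Huber: V = Am * L,  Am = pi*(Dm/200)^2
Am = pi*(41.5/200)^2 = 0.135265 m^2
V = 0.135265*5.1 = 0.6899 m^3

0.6899


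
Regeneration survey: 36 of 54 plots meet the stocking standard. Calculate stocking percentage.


Formula: Stocking % = stocked plots / total plots * 100
Stocking = 36 / 54 * 100
Stocking = 0.6667 * 100 = 66.7%

66.7


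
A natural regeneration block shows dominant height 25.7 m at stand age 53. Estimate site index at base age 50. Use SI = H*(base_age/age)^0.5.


Formula: SI = H_dom * (base_age / age)^0.5
Age ratio = 50 / 53 = 0.9434
sqrt(age_ratio) = 0.97129
SI = 25.7 * 0.97129 = 25.0 m

25.0


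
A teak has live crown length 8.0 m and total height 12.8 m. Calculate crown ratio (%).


Formula: Crown Ratio = (Crown Length / Total Height) * 100
CR = (8.0 m / 12.8 m) * 100
CR = 0.625 * 100 = 62.5%

62.5


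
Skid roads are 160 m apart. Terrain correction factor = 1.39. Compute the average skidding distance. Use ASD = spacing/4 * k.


Formula: ASD = (spacing / 4) * correction
Uncorrected distance = spacing / 4 = 160 / 4 = 40 m
ASD = 40 * 1.39 = 56 m

56


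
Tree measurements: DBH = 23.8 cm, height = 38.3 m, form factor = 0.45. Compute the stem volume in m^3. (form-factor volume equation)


Formula: V = pi * (DBH/200)^2 * H * ff
Radius = DBH/200 = 23.8/200 = 0.119 m
Radius^2 = 0.119^2 = 0.014161 m^2
V = pi * 0.014161 * 38.3 * 0.45
V = 0.767 m^3

0.767


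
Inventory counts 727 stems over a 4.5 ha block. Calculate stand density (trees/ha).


Formula: Stand Density = N_trees / Area_ha
Density = 727 trees / 4.5 ha
Density = 162 trees/ha

162


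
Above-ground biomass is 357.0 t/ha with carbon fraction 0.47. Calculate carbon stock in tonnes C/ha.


Formula: Carbon Stock = Biomass * Carbon Fraction
C = 357.0 t/ha * 0.47
C = 167.8 t C/ha

167.8


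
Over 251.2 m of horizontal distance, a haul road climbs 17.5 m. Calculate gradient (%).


Formula: Gradient = rise / run * 100
Gradient = 17.5 / 251.2 * 100 = 7.0%

7.0


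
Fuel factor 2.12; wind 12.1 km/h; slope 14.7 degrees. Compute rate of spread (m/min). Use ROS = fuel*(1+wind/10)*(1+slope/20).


Formula: ROS = fuel * (1 + wind/10) * (1 + slope/20)
Wind factor = 1 + 12.1/10 = 2.21
Slope factor = 1 + 14.7/20 = 1.735
ROS = 2.12 * 2.21 * 1.735 = 8.13 m/min

8.13


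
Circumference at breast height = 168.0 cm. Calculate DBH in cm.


Formula: DBH = C / pi
DBH = 168.0 / pi
pi = 3.14159...
DBH = 53.5 cm

53.5


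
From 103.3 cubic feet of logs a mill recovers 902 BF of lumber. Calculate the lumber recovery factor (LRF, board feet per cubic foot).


Formula: LRF = Lumber Output (BF) / Log Input (ft^3)
LRF = 902 BF / 103.3 ft^3
LRF = 8.73 BF/ft^3

8.73


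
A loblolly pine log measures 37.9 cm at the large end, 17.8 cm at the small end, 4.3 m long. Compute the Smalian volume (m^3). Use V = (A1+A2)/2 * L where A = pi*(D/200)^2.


Smalian: V = (A1 + A2)/2 * L,  A = pi*(D/200)^2
A1 = pi*(37.9/200)^2 = 0.112815 m^2
A2 = pi*(17.8/200)^2 = 0.024885 m^2
V = (0.112815+0.024885)/2*4.3 = 0.2961 m^3

0.2961


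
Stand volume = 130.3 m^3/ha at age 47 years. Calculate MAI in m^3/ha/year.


Formula: MAI = Total Volume / Stand Age
MAI = 130.3 m^3/ha / 47 years
MAI = 2.77 m^3/ha/year

2.77


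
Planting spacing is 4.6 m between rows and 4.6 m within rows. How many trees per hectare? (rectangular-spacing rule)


Formula: TPH = 10000 m^2/ha / (spacing_x * spacing_y)
Area per tree = 4.6 m * 4.6 m = 21.16 m^2
TPH = 10000 / 21.16 = 473 trees/ha

473


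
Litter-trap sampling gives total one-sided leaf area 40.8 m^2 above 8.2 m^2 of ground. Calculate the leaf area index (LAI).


Formula: LAI = total leaf area / ground area  (dimensionless)
LAI = 40.8 m^2 / 8.2 m^2
LAI = 4.98

4.98


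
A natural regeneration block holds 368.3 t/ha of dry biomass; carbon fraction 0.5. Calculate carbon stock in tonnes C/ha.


Formula: Carbon Stock = Biomass * Carbon Fraction
C = 368.3 t/ha * 0.5
C = 184.2 t C/ha

184.2


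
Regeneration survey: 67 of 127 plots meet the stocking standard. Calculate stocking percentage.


Formula: Stocking % = stocked plots / total plots * 100
Stocking = 67 / 127 * 100
Stocking = 0.5276 * 100 = 52.8%

52.8


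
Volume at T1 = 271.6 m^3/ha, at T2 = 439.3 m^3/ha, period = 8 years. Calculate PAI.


Formula: PAI = (V_T2 - V_T1) / (T2 - T1)
Volume increment = 439.3 - 271.6 = 167.7 m^3/ha
PAI = 167.7 / 8 = 20.96 m^3/ha/year

20.96


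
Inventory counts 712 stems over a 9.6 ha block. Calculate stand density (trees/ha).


Formula: Stand Density = N_trees / Area_ha
Density = 712 trees / 9.6 ha
Density = 74 trees/ha

74


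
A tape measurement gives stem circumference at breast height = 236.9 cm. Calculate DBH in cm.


Formula: DBH = C / pi
DBH = 236.9 / pi
pi = 3.14159...
DBH = 75.4 cm

75.4


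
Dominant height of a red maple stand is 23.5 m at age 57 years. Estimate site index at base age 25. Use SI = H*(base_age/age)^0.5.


Formula: SI = H_dom * (base_age / age)^0.5
Age ratio = 25 / 57 = 0.4386
sqrt(age_ratio) = 0.66227
SI = 23.5 * 0.66227 = 15.6 m

15.6


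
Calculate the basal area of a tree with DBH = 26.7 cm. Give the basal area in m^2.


Formula: BA = pi * (DBH/2)^2 / 10000  (cm^2 to m^2)
Radius = DBH/2 = 26.7/2 = 13.35 cm
BA = pi * 13.35^2 / 10000
   = 559.9025 cm^2 / 10000
   = 0.056 m^2

0.056


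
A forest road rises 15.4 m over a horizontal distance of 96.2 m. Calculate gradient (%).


Formula: Gradient = rise / run * 100
Gradient = 15.4 / 96.2 * 100 = 16.0%

16.0


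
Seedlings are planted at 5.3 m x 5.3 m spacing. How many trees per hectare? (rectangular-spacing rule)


Formula: TPH = 10000 m^2/ha / (spacing_x * spacing_y)
Area per tree = 5.3 m * 5.3 m = 28.09 m^2
TPH = 10000 / 28.09 = 356 trees/ha

356


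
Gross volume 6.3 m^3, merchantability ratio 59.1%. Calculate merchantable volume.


Formula: MV = V_total * (merchantable_pct / 100)
Merchantable fraction = 59.1% / 100 = 0.591
MV = 6.3 m^3 * 0.591 = 3.723 m^3

3.723


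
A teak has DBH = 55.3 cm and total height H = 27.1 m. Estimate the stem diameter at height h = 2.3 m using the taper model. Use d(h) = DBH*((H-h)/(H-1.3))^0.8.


Taper: d(h) = DBH * ((H - h) / (H - 1.3))^0.8
Numerator = H - h = 27.1 - 2.3 = 24.8 m
Denominator = H - 1.3 = 27.1 - 1.3 = 25.8 m
Ratio = 24.8 / 25.8 = 0.96124
d = 55.3 * 0.96124^0.8 = 53.6 cm

53.6


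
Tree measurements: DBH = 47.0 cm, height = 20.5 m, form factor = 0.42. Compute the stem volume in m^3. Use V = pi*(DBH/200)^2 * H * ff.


Formula: V = pi * (DBH/200)^2 * H * ff
Radius = DBH/200 = 47.0/200 = 0.235 m
Radius^2 = 0.235^2 = 0.055225 m^2
V = pi * 0.055225 * 20.5 * 0.42
V = 1.494 m^3

1.494


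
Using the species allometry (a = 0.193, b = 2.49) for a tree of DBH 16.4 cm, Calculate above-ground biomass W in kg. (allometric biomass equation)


Formula: W = a * DBH^b  (allometric power law)
DBH^b = 16.4^2.49 = 1059.1591
W = 0.193 * 1059.1591 = 204.4 kg

204.4


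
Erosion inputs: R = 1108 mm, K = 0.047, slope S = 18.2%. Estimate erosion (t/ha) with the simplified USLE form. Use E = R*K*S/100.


Formula: E = R * K * S / 100  (simplified USLE)
R * K = 1108 * 0.047 = 52.076
E = 52.076 * 18.2 / 100 = 9.48 t/ha

9.48


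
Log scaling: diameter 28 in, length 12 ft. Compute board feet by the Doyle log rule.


Doyle: BF = (D - 4)^2 * L / 16
Adjusted diameter = 28 - 4 = 24 in
(D-4)^2 = 24^2 = 576
BF = 576 * 12 / 16 = 432 BF

432


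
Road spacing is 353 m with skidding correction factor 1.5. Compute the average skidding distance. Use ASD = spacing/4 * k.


Formula: ASD = (spacing / 4) * correction
Uncorrected distance = spacing / 4 = 353 / 4 = 88.25 m
ASD = 88.25 * 1.5 = 132 m

132


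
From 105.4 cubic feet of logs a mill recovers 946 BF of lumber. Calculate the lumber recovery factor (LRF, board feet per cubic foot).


Formula: LRF = Lumber Output (BF) / Log Input (ft^3)
LRF = 946 BF / 105.4 ft^3
LRF = 8.98 BF/ft^3

8.98


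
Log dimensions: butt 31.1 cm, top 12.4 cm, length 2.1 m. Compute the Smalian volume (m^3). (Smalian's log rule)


Smalian: V = (A1 + A2)/2 * L,  A = pi*(D/200)^2
A1 = pi*(31.1/200)^2 = 0.075964 m^2
A2 = pi*(12.4/200)^2 = 0.012076 m^2
V = (0.075964+0.012076)/2*2.1 = 0.0924 m^3

0.0924


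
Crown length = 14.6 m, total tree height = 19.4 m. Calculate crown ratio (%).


Formula: Crown Ratio = (Crown Length / Total Height) * 100
CR = (14.6 m / 19.4 m) * 100
CR = 0.7526 * 100 = 75.3%

75.3


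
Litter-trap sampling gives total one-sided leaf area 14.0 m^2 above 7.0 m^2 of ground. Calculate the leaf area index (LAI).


Formula: LAI = total leaf area / ground area  (dimensionless)
LAI = 14.0 m^2 / 7.0 m^2
LAI = 2.0

2.0


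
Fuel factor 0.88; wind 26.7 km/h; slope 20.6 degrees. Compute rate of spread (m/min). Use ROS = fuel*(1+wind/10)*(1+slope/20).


Formula: ROS = fuel * (1 + wind/10) * (1 + slope/20)
Wind factor = 1 + 26.7/10 = 3.67
Slope factor = 1 + 20.6/20 = 2.03
ROS = 0.88 * 3.67 * 2.03 = 6.56 m/min

6.56


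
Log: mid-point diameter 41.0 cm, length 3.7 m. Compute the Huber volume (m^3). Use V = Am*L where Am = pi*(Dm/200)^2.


Huber: V = Am * L,  Am = pi*(Dm/200)^2
Am = pi*(41.0/200)^2 = 0.132025 m^2
V = 0.132025*3.7 = 0.4885 m^3

0.4885
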